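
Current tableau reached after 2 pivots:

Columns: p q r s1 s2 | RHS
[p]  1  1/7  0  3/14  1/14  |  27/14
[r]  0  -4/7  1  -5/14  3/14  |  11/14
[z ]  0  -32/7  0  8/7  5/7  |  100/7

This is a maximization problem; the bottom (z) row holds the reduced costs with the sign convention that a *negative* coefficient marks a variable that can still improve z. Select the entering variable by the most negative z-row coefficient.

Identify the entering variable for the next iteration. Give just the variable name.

Objective-row coefficients: p: 0, q: -32/7, r: 0, s1: 8/7, s2: 5/7.
The most negative is -32/7 in column q, so q enters.

q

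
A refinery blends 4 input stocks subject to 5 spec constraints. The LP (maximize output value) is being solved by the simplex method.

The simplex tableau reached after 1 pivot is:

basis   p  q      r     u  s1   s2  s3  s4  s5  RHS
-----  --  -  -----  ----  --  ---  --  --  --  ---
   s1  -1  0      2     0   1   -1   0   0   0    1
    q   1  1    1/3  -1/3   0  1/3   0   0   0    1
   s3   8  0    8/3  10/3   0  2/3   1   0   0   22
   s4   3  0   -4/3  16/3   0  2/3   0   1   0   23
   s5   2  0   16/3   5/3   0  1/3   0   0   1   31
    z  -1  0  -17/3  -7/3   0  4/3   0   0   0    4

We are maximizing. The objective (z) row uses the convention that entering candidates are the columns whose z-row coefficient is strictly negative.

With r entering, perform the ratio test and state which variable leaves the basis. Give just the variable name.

s1

Ratios: row 1 (s1): 1/2 = 1/2; row 2 (q): 1/(1/3) = 3; row 3 (s3): 22/(8/3) = 33/4; row 4 (s4): entry -4/3 ≤ 0, skip; row 5 (s5): 31/(16/3) = 93/16.
Minimum ratio 1/2 is in the s1 row, so s1 leaves.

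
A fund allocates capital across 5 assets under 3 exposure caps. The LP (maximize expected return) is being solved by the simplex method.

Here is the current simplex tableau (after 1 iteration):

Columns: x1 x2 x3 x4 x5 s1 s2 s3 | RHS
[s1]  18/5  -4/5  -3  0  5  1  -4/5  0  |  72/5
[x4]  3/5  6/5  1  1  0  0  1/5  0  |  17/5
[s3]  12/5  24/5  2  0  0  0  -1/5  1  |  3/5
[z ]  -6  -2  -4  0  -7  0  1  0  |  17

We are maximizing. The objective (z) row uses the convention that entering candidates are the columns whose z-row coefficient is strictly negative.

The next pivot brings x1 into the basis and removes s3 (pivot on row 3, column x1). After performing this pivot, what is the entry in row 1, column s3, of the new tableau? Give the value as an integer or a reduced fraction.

-3/2

Pivot element is row 3, column x1: 12/5.
Normalize row 3: new (row 3, s3) = 1/(12/5) = 5/12.
row 1 ← row 1 − (18/5)·(new row 3): 0 − (18/5)·(5/12) = -3/2.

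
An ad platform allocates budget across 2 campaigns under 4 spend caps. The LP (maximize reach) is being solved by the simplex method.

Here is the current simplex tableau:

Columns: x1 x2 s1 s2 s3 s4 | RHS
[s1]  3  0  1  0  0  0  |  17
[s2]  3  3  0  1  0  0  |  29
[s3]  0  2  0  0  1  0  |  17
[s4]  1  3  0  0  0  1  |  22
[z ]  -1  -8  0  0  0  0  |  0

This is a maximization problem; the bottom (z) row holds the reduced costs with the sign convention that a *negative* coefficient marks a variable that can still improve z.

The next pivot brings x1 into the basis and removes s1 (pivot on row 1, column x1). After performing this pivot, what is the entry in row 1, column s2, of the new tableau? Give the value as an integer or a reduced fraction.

0

Pivot element is row 1, column x1: 3.
Normalize row 1: new (row 1, s2) = 0/3 = 0.
Row 1 is the pivot row, so the entry is 0.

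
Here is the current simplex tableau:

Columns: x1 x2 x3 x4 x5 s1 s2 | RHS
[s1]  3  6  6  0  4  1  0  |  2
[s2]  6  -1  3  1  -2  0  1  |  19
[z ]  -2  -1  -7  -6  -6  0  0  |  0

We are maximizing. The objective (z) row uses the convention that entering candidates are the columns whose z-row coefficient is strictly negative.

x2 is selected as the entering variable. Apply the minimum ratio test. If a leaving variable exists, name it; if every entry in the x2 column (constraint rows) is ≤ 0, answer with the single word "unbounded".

s1

Ratios: row 1 (s1): 2/6 = 1/3; row 2 (s2): entry -1 ≤ 0, skip.
Minimum ratio is in the s1 row, so s1 leaves.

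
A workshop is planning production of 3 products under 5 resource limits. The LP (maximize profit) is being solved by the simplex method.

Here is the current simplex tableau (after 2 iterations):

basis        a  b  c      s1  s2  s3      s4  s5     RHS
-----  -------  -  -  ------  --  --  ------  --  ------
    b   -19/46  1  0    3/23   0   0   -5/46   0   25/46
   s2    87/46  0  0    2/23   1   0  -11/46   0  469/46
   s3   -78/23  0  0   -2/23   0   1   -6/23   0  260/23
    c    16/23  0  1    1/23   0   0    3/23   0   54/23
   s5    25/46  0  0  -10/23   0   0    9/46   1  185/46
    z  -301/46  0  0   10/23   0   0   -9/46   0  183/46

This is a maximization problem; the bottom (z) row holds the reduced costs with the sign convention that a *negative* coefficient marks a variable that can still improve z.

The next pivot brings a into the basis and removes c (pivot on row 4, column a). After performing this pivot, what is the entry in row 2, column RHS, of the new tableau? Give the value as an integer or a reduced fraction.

61/16

Pivot element is row 4, column a: 16/23.
Normalize row 4: new (row 4, RHS) = (54/23)/(16/23) = 27/8.
row 2 ← row 2 − (87/46)·(new row 4): 469/46 − (87/46)·(27/8) = 61/16.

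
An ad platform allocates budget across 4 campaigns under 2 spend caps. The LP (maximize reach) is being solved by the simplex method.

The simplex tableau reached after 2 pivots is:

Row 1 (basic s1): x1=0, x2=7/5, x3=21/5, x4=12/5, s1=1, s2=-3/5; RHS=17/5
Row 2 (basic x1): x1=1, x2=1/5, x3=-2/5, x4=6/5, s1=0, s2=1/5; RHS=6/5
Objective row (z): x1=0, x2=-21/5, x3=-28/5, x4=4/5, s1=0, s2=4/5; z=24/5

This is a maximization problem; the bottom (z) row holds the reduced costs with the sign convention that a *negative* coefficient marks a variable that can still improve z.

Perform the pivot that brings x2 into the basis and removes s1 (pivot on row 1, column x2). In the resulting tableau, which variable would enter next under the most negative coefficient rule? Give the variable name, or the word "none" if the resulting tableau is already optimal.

Pivot element 7/5. New z-row = old z-row − (-21/5)·(row 1/(7/5)).
Updated z-row coefficients: x1: 0, x2: 0, x3: 7, x4: 8, s1: 3, s2: -1.
The most negative is -1 in column s2, so s2 would enter next.

s2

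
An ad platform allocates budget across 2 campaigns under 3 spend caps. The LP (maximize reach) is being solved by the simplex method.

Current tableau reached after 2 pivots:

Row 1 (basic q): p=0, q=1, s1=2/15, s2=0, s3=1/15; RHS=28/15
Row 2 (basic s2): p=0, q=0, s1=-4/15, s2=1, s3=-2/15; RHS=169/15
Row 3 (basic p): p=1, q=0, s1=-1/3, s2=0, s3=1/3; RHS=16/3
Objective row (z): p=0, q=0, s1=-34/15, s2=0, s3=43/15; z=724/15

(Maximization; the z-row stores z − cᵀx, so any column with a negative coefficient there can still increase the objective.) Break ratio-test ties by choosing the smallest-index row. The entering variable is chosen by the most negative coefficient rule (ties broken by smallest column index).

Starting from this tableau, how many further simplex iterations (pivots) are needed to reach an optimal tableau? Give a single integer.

1

pivot: s1 in, q out → z = 80
No improving column remains; optimal.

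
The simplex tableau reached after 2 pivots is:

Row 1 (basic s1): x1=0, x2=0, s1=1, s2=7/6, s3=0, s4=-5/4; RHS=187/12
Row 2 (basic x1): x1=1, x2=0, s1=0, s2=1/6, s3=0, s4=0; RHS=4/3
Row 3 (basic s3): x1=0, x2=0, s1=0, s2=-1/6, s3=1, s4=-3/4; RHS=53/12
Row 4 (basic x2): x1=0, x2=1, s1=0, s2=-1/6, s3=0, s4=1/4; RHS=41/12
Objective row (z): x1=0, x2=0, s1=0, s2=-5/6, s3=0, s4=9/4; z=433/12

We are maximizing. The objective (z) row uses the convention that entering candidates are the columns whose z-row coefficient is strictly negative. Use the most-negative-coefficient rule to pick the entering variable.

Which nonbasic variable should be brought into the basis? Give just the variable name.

Objective-row coefficients: x1: 0, x2: 0, s1: 0, s2: -5/6, s3: 0, s4: 9/4.
The most negative is -5/6 in column s2, so s2 enters.

s2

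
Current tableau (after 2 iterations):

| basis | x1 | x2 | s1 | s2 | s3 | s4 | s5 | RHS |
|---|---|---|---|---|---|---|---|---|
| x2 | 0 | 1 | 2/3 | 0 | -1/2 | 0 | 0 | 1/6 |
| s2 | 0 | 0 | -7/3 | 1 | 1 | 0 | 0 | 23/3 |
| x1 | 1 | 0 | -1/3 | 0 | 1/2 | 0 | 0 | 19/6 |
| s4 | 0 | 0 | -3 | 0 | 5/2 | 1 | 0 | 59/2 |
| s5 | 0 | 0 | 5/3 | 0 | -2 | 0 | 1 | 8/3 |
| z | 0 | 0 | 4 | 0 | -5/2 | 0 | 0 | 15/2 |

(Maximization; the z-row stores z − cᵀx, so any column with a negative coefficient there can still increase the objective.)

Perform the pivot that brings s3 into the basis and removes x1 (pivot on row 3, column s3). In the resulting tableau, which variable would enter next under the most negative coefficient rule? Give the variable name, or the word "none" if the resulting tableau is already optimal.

none

Pivot element 1/2. New z-row = old z-row − (-5/2)·(row 3/(1/2)).
Updated z-row coefficients: x1: 5, x2: 0, s1: 7/3, s2: 0, s3: 0, s4: 0, s5: 0.
No coefficient is strictly negative; the tableau after this pivot is optimal.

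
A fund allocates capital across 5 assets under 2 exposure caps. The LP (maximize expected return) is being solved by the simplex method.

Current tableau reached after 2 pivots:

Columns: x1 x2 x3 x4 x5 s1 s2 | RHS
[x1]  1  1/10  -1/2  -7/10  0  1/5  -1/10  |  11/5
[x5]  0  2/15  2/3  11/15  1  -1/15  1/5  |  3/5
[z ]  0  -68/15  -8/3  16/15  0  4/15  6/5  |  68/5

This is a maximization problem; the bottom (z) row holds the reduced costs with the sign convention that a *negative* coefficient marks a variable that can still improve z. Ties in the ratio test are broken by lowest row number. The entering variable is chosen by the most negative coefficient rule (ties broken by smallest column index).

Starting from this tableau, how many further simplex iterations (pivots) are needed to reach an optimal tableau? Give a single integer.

pivot: x2 in, x5 out → z = 34
pivot: s1 in, x1 out → z = 48
No improving column remains; optimal.

2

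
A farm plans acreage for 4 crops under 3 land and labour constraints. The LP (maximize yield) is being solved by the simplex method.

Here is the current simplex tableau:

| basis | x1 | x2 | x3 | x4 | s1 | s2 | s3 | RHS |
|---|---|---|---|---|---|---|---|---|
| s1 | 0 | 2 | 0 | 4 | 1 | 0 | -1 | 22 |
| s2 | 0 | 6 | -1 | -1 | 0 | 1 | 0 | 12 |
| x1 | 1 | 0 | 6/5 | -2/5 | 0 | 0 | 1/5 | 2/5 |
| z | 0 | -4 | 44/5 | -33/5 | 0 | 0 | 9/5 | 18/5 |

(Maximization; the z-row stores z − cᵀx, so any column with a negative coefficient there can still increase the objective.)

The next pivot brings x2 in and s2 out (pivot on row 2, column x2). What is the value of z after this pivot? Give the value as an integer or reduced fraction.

58/5

Minimum ratio for x2: 12/6 = 2.
z changes by −(z-row coeff of x2)·ratio = −(-4)·2 = 8.
New z = 18/5 + 8 = 58/5.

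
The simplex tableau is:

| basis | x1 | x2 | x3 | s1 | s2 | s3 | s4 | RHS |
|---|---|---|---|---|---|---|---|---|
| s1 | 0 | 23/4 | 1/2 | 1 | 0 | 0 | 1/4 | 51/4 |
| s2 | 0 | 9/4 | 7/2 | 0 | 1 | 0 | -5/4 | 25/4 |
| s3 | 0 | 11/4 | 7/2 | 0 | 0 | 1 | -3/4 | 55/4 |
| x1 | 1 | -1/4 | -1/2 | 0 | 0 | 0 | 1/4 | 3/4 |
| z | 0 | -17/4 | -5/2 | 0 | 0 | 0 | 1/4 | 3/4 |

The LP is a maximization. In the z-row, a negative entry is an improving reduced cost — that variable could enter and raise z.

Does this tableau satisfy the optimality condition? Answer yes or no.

Column x2 has objective-row coefficient -17/4, which is negative; an improving pivot exists, so not yet optimal.

no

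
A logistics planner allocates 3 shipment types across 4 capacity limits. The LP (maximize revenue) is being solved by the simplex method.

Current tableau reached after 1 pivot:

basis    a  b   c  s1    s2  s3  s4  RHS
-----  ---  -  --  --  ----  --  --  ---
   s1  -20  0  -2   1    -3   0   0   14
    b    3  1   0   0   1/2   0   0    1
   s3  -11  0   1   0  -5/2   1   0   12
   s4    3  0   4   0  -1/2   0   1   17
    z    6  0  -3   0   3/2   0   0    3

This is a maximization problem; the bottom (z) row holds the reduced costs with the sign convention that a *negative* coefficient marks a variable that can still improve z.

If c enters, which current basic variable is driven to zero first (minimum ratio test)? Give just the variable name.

Ratios: row 1 (s1): entry -2 ≤ 0, skip; row 2 (b): entry 0 ≤ 0, skip; row 3 (s3): 12/1 = 12; row 4 (s4): 17/4 = 17/4.
Minimum ratio 17/4 is in the s4 row, so s4 leaves.

s4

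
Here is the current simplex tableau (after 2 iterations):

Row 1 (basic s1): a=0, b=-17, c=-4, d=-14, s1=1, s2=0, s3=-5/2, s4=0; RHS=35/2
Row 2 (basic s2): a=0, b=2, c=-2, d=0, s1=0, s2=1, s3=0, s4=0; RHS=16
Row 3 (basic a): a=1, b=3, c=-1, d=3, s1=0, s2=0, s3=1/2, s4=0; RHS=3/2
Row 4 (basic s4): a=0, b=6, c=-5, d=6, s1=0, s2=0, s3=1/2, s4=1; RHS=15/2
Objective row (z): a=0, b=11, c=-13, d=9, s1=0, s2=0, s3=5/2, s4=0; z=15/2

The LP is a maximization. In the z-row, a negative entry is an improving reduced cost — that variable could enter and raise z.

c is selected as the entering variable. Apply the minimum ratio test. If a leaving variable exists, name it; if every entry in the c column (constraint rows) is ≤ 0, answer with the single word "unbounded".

c-column entries: row 1: -4, row 2: -2, row 3: -1, row 4: -5. All ≤ 0, so c can increase without bound; the LP is unbounded in this direction.

unbounded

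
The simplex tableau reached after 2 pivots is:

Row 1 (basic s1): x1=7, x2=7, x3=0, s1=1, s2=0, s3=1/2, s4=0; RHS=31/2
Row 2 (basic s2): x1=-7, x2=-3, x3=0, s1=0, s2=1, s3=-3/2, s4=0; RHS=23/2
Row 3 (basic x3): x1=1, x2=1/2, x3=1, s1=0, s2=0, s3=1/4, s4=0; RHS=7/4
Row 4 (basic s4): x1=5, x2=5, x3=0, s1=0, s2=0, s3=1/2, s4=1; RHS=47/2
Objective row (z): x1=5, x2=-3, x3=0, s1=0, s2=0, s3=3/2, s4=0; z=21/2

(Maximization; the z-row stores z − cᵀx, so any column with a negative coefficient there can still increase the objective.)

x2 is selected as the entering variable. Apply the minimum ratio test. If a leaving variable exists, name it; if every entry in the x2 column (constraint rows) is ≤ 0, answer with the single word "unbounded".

Ratios: row 1 (s1): (31/2)/7 = 31/14; row 2 (s2): entry -3 ≤ 0, skip; row 3 (x3): (7/4)/(1/2) = 7/2; row 4 (s4): (47/2)/5 = 47/10.
Minimum ratio is in the s1 row, so s1 leaves.

s1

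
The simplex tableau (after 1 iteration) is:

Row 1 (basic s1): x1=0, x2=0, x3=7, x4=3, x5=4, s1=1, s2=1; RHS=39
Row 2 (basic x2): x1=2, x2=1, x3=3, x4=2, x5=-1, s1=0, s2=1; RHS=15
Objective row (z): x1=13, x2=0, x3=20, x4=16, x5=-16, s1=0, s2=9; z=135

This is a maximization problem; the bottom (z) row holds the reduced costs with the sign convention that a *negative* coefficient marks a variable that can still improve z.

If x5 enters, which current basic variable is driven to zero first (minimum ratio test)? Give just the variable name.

s1

Ratios: row 1 (s1): 39/4 = 39/4; row 2 (x2): entry -1 ≤ 0, skip.
Minimum ratio 39/4 is in the s1 row, so s1 leaves.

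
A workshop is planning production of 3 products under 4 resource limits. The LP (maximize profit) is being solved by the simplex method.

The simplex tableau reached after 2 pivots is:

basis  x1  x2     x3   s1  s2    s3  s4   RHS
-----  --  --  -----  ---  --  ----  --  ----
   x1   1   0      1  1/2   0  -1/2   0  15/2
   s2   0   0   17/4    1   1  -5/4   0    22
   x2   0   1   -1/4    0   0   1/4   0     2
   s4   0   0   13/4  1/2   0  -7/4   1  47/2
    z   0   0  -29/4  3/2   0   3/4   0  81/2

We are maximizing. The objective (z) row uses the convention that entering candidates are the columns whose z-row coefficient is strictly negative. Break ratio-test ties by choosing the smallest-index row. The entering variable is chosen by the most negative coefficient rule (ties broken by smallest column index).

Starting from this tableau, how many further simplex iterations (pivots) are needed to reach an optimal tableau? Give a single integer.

pivot: x3 in, s2 out → z = 2653/34
pivot: s3 in, x2 out → z = 623/6
No improving column remains; optimal.

2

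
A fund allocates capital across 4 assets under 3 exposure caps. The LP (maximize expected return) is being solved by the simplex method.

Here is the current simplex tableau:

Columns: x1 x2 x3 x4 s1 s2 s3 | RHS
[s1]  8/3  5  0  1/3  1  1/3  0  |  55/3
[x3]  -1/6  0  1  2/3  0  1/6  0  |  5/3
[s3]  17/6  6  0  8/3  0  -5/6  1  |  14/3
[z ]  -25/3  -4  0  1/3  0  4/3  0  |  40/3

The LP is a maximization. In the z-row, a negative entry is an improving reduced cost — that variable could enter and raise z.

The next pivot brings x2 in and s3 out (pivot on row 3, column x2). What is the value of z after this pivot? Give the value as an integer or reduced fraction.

148/9

Minimum ratio for x2: (14/3)/6 = 7/9.
z changes by −(z-row coeff of x2)·ratio = −(-4)·(7/9) = 28/9.
New z = 40/3 + (28/9) = 148/9.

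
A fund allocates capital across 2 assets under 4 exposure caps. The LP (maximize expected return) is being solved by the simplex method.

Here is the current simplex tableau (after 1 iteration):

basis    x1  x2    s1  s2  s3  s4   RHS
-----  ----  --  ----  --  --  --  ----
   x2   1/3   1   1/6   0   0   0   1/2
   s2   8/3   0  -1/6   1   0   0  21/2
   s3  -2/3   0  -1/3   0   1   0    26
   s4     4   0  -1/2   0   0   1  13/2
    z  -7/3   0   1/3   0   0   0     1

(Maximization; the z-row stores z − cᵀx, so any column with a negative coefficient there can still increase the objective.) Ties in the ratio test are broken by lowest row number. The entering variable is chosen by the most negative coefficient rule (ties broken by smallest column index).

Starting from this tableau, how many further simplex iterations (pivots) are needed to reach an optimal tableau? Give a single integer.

1

pivot: x1 in, x2 out → z = 9/2
No improving column remains; optimal.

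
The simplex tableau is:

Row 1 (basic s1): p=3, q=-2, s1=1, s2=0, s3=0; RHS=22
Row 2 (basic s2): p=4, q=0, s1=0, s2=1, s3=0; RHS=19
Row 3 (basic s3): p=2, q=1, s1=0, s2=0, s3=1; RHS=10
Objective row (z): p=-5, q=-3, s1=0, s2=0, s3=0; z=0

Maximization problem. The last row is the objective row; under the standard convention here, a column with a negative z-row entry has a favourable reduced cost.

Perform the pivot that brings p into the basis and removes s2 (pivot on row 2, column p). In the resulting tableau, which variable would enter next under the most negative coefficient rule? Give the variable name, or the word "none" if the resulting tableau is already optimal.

Pivot element 4. New z-row = old z-row − (-5)·(row 2/4).
Updated z-row coefficients: p: 0, q: -3, s1: 0, s2: 5/4, s3: 0.
The most negative is -3 in column q, so q would enter next.

q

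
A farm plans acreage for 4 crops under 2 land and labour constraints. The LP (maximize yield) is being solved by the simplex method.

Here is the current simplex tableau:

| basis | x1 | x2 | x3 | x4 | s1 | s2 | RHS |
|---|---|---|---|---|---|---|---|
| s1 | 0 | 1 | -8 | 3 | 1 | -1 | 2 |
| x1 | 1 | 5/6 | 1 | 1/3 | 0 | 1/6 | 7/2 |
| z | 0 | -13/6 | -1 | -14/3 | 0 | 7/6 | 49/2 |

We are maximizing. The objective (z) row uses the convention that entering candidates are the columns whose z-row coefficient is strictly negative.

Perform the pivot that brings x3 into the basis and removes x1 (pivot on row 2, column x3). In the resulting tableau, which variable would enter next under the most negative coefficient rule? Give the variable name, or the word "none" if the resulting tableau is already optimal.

x4

Pivot element 1. New z-row = old z-row − (-1)·(row 2/1).
Updated z-row coefficients: x1: 1, x2: -4/3, x3: 0, x4: -13/3, s1: 0, s2: 4/3.
The most negative is -13/3 in column x4, so x4 would enter next.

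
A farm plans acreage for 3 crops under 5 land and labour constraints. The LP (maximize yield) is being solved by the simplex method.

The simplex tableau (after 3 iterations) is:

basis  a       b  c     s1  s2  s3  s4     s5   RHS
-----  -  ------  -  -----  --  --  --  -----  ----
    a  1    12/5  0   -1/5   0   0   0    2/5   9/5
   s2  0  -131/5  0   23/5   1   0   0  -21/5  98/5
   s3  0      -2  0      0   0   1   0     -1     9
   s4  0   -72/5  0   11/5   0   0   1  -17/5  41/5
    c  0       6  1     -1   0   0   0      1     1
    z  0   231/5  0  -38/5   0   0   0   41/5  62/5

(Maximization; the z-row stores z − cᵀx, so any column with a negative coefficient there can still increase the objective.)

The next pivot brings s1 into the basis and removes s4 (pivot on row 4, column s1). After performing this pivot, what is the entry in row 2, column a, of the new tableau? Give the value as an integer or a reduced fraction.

Pivot element is row 4, column s1: 11/5.
Normalize row 4: new (row 4, a) = 0/(11/5) = 0.
row 2 ← row 2 − (23/5)·(new row 4): 0 − (23/5)·0 = 0.

0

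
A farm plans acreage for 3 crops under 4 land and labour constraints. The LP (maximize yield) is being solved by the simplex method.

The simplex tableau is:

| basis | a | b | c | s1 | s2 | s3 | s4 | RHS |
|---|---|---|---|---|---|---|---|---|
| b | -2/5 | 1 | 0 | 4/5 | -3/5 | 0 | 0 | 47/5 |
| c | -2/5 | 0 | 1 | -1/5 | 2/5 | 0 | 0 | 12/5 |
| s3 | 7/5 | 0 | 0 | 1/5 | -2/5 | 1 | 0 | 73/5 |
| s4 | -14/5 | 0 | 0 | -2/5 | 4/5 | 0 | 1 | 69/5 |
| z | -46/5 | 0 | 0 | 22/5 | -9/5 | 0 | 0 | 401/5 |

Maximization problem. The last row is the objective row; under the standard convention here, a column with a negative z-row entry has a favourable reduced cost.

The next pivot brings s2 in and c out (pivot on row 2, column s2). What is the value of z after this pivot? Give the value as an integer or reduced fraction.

Minimum ratio for s2: (12/5)/(2/5) = 6.
z changes by −(z-row coeff of s2)·ratio = −(-9/5)·6 = 54/5.
New z = 401/5 + (54/5) = 91.

91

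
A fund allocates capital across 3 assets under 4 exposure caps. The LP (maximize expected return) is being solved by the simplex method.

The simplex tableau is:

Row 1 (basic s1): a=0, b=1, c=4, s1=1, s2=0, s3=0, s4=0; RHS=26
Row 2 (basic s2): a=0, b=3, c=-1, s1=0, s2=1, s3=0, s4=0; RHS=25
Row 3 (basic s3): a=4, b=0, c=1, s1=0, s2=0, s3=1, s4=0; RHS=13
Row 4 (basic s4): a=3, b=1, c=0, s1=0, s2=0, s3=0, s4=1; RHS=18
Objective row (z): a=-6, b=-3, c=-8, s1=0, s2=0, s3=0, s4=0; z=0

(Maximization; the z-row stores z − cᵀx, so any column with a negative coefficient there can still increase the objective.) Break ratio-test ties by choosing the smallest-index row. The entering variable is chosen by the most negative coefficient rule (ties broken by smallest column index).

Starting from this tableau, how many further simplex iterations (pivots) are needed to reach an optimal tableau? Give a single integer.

pivot: c in, s1 out → z = 52
pivot: a in, s3 out → z = 247/4
pivot: b in, s2 out → z = 976/13
No improving column remains; optimal.

3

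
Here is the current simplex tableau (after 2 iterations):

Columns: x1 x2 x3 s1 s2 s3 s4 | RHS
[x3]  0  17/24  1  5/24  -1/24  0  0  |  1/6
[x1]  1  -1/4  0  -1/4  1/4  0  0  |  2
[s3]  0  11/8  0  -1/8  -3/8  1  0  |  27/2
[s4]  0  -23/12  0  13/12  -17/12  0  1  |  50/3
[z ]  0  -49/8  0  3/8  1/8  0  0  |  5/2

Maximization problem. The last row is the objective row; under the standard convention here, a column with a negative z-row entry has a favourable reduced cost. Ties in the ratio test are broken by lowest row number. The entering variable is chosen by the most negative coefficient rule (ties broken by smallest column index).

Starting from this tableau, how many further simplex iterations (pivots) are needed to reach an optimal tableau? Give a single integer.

pivot: x2 in, x3 out → z = 67/17
pivot: s2 in, x1 out → z = 6
No improving column remains; optimal.

2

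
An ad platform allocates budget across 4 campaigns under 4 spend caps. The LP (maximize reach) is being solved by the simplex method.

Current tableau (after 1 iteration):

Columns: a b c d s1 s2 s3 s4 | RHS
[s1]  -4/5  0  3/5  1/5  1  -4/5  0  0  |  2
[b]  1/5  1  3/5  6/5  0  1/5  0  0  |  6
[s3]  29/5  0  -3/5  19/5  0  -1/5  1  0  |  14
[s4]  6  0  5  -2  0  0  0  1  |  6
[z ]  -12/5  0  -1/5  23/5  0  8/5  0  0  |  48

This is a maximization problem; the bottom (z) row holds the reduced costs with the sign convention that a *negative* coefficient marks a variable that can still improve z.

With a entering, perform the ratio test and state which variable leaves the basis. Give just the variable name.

s4

Ratios: row 1 (s1): entry -4/5 ≤ 0, skip; row 2 (b): 6/(1/5) = 30; row 3 (s3): 14/(29/5) = 70/29; row 4 (s4): 6/6 = 1.
Minimum ratio 1 is in the s4 row, so s4 leaves.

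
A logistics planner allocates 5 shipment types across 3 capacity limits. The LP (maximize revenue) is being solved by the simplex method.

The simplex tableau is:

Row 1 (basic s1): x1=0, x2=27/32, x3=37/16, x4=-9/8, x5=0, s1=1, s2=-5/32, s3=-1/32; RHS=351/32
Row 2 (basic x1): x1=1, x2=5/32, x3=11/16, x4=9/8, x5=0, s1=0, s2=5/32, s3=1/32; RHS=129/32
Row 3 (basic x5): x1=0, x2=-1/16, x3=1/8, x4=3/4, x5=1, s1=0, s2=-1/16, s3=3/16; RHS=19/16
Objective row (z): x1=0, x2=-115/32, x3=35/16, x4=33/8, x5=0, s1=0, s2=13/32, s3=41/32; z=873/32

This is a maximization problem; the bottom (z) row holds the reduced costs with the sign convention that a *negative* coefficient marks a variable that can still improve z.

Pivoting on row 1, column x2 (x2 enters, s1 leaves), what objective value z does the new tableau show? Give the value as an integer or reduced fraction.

74

Minimum ratio for x2: (351/32)/(27/32) = 13.
z changes by −(z-row coeff of x2)·ratio = −(-115/32)·13 = 1495/32.
New z = 873/32 + (1495/32) = 74.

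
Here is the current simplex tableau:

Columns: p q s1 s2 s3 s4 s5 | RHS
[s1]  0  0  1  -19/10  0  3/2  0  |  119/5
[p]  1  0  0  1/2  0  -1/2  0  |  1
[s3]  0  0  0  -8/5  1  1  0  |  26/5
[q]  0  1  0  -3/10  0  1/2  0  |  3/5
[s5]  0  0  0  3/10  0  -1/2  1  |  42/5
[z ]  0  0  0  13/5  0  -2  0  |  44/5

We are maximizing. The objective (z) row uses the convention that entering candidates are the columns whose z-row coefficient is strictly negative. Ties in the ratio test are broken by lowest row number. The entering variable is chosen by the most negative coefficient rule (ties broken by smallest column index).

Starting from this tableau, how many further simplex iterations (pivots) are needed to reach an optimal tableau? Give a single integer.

1

pivot: s4 in, q out → z = 56/5
No improving column remains; optimal.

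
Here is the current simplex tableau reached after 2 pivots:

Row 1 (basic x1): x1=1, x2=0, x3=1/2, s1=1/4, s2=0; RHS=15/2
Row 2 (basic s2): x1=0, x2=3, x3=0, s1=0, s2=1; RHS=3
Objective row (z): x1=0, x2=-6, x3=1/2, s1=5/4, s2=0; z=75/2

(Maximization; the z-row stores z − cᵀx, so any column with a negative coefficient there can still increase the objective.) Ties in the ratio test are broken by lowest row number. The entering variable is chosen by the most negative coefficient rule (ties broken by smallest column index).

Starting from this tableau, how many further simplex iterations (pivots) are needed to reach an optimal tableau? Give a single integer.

pivot: x2 in, s2 out → z = 87/2
No improving column remains; optimal.

1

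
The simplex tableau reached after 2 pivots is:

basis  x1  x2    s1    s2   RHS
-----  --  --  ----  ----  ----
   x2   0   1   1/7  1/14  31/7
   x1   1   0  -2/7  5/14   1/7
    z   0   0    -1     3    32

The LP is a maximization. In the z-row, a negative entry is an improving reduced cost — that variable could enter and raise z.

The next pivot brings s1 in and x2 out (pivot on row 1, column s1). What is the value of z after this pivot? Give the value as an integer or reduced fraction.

Minimum ratio for s1: (31/7)/(1/7) = 31.
z changes by −(z-row coeff of s1)·ratio = −(-1)·31 = 31.
New z = 32 + 31 = 63.

63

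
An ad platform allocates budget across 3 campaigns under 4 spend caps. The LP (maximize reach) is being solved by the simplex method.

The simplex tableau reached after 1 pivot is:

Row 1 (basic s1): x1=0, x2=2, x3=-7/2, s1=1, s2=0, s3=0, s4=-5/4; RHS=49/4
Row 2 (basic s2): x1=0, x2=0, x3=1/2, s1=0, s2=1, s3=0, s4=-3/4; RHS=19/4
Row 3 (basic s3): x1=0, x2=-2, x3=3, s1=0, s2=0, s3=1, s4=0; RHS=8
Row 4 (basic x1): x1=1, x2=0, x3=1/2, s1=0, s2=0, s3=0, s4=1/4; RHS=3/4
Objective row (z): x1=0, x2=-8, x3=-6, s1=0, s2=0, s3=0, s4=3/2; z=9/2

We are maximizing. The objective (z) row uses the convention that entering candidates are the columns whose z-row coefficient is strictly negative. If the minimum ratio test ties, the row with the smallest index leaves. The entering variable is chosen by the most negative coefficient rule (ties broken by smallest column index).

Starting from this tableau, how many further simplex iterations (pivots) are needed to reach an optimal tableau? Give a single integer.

pivot: x2 in, s1 out → z = 107/2
pivot: x3 in, x1 out → z = 167/2
No improving column remains; optimal.

2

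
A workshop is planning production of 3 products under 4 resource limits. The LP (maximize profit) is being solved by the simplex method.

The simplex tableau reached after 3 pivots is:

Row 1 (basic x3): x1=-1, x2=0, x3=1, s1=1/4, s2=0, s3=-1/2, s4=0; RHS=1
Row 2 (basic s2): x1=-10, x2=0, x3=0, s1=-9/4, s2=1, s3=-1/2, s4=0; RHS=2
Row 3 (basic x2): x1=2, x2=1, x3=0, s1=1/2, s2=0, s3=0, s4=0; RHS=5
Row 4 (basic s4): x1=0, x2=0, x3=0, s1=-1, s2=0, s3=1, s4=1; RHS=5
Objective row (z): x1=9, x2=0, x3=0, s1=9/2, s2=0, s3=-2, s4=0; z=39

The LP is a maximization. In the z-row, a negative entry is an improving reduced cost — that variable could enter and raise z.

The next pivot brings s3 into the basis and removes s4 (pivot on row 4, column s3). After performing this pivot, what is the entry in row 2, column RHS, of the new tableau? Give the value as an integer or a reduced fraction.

9/2

Pivot element is row 4, column s3: 1.
Normalize row 4: new (row 4, RHS) = 5/1 = 5.
row 2 ← row 2 − (-1/2)·(new row 4): 2 − (-1/2)·5 = 9/2.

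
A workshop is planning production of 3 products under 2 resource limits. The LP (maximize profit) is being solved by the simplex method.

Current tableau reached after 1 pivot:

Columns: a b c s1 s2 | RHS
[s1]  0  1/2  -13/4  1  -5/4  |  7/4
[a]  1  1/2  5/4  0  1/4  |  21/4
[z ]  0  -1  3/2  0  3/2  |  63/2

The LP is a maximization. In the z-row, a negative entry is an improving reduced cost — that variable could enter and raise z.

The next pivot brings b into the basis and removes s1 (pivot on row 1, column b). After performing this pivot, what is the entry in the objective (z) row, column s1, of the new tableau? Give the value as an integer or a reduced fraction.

2

Pivot element is row 1, column b: 1/2.
Normalize row 1: new (row 1, s1) = 1/(1/2) = 2.
z-row ← z-row − (-1)·(new row 1): 0 − (-1)·2 = 2.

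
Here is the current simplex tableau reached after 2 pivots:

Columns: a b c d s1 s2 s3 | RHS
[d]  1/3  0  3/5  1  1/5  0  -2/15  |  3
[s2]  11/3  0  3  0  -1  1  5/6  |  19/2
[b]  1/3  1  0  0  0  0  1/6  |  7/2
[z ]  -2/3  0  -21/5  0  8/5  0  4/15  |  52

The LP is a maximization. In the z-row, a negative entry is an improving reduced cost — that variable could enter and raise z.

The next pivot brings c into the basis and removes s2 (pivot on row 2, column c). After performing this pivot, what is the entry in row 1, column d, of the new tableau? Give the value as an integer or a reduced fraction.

Pivot element is row 2, column c: 3.
Normalize row 2: new (row 2, d) = 0/3 = 0.
row 1 ← row 1 − (3/5)·(new row 2): 1 − (3/5)·0 = 1.

1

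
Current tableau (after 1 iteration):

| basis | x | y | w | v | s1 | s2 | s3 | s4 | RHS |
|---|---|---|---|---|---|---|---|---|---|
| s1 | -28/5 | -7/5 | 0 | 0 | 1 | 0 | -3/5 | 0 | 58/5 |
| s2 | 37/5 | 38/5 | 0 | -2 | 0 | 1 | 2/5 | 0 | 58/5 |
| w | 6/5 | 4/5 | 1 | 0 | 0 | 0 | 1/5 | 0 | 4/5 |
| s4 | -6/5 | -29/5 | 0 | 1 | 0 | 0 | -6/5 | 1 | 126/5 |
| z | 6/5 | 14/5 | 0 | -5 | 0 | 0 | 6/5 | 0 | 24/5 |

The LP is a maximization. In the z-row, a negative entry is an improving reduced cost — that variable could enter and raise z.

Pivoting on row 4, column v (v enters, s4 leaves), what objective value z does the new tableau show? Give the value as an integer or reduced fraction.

654/5

Minimum ratio for v: (126/5)/1 = 126/5.
z changes by −(z-row coeff of v)·ratio = −(-5)·(126/5) = 126.
New z = 24/5 + 126 = 654/5.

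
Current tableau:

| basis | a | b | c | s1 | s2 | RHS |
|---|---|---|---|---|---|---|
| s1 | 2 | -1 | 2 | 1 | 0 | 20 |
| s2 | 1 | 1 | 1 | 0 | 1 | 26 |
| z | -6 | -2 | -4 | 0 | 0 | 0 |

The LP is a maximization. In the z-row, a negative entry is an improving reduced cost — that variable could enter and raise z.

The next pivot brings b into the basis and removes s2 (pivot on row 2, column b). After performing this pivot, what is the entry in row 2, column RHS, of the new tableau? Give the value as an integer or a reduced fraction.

26

Pivot element is row 2, column b: 1.
Normalize row 2: new (row 2, RHS) = 26/1 = 26.
Row 2 is the pivot row, so the entry is 26.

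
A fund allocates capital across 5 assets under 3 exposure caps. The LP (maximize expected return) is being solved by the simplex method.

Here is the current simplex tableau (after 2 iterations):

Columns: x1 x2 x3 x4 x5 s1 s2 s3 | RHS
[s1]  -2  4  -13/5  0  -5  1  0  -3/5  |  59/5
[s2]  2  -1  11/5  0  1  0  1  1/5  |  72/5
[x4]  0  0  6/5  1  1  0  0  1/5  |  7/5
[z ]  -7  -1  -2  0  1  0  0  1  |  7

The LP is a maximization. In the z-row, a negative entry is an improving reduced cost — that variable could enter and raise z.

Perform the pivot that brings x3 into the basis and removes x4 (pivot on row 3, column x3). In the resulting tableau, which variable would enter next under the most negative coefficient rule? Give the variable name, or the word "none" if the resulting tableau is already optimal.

Pivot element 6/5. New z-row = old z-row − (-2)·(row 3/(6/5)).
Updated z-row coefficients: x1: -7, x2: -1, x3: 0, x4: 5/3, x5: 8/3, s1: 0, s2: 0, s3: 4/3.
The most negative is -7 in column x1, so x1 would enter next.

x1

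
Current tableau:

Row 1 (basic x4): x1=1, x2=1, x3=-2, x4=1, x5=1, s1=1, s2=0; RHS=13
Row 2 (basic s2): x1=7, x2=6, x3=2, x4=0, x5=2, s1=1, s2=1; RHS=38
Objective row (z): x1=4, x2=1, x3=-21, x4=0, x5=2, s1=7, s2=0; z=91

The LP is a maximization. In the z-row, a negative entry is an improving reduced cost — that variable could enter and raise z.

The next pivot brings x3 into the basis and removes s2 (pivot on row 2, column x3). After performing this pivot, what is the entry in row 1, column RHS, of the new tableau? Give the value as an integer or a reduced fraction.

Pivot element is row 2, column x3: 2.
Normalize row 2: new (row 2, RHS) = 38/2 = 19.
row 1 ← row 1 − (-2)·(new row 2): 13 − (-2)·19 = 51.

51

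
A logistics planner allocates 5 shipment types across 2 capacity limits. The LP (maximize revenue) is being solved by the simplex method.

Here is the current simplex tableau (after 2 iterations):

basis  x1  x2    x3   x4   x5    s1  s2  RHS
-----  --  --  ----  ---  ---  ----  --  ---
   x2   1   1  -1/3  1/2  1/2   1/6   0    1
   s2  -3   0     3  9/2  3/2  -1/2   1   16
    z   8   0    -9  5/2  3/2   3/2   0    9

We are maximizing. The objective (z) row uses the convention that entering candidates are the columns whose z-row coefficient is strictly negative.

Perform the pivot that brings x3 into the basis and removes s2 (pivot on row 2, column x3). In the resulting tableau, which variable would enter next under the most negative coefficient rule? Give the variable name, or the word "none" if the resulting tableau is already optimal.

Pivot element 3. New z-row = old z-row − (-9)·(row 2/3).
Updated z-row coefficients: x1: -1, x2: 0, x3: 0, x4: 16, x5: 6, s1: 0, s2: 3.
The most negative is -1 in column x1, so x1 would enter next.

x1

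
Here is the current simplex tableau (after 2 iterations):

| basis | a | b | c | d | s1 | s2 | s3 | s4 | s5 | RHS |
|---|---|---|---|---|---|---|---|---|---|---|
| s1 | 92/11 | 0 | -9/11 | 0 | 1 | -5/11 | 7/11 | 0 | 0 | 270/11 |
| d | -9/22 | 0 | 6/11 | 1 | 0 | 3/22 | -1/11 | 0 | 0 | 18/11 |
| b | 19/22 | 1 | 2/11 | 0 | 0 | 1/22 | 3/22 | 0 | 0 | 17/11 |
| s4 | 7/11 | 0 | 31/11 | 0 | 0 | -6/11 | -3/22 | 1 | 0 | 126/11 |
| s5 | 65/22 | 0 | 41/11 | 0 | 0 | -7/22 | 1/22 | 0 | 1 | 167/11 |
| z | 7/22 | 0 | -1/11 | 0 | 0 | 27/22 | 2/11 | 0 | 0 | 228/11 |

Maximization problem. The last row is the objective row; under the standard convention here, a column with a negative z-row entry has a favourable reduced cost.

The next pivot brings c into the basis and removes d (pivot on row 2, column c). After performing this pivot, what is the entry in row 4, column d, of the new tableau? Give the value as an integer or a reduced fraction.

Pivot element is row 2, column c: 6/11.
Normalize row 2: new (row 2, d) = 1/(6/11) = 11/6.
row 4 ← row 4 − (31/11)·(new row 2): 0 − (31/11)·(11/6) = -31/6.

-31/6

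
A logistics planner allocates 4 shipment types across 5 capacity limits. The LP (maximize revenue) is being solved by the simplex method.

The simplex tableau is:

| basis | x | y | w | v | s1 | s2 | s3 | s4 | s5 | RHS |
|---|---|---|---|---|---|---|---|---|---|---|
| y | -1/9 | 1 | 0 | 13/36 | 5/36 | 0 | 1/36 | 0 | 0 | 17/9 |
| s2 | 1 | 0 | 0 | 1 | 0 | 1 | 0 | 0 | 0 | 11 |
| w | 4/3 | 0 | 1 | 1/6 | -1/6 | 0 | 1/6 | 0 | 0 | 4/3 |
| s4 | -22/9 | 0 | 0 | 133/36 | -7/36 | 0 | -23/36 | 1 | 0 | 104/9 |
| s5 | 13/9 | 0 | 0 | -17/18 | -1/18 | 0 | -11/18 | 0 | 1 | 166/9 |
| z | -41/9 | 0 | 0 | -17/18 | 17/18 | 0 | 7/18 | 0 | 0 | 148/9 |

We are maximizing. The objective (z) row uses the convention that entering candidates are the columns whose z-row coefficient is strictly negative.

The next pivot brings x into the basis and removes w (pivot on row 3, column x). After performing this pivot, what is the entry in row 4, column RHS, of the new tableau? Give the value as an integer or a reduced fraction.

14

Pivot element is row 3, column x: 4/3.
Normalize row 3: new (row 3, RHS) = (4/3)/(4/3) = 1.
row 4 ← row 4 − (-22/9)·(new row 3): 104/9 − (-22/9)·1 = 14.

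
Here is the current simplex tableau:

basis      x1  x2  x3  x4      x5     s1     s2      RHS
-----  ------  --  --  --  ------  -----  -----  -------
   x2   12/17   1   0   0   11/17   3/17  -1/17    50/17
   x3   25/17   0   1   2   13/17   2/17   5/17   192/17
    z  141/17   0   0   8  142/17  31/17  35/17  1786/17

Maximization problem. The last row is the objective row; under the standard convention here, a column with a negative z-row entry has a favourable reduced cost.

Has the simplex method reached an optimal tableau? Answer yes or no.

No objective-row coefficient is strictly negative, so no entering variable exists; the tableau is optimal.

yes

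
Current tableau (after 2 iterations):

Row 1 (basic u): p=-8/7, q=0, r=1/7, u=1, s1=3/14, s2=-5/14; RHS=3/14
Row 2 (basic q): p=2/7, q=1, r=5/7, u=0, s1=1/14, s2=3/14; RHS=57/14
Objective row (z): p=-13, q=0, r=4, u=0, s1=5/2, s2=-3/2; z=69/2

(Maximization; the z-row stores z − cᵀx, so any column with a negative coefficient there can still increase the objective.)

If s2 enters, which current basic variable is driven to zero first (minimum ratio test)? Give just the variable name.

Ratios: row 1 (u): entry -5/14 ≤ 0, skip; row 2 (q): (57/14)/(3/14) = 19.
Minimum ratio 19 is in the q row, so q leaves.

q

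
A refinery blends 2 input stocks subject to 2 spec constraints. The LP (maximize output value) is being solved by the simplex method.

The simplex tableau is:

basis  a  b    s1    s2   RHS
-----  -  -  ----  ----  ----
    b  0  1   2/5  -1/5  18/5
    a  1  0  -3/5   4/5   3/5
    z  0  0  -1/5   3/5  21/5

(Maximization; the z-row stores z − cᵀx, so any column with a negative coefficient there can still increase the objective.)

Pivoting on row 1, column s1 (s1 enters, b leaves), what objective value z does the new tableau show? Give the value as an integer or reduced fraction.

6

Minimum ratio for s1: (18/5)/(2/5) = 9.
z changes by −(z-row coeff of s1)·ratio = −(-1/5)·9 = 9/5.
New z = 21/5 + (9/5) = 6.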